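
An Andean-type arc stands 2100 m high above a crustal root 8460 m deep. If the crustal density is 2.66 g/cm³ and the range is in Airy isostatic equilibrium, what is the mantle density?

Airy balance: ρ_c h = (ρ_m − ρ_c) r → ρ_m = ρ_c (1 + h/r).
ρ_m = 2.66 × (1 + 2100 m/8460 m) = 3.32 g/cm³.

3.32 g/cm³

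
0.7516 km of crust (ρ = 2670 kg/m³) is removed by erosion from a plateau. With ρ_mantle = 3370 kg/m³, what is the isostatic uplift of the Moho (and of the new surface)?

Unloading: uplift u = e ρ_c/ρ_m = 0.7516 km × 2670/3370 = 0.595 km.

0.595 km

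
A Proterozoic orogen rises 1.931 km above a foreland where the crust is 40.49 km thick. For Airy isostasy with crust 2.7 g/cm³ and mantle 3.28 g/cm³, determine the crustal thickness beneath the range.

51.4 km

Root depth r = h ρ_c / (ρ_m − ρ_c) = 1.931 km × 2.7 / 0.58 = 8.989 km.
Total thickness = T + h + r = 40.49 km + 1.931 km + 8.989 km = 51.4 km.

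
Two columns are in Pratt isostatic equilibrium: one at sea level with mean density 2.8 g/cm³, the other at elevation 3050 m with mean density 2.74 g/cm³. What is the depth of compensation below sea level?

ρ_ref D = ρ (D + h) → D (ρ_ref − ρ) = ρ h.
D = ρ h/(ρ_ref − ρ) = 2.74 × 3050 m/(2.8 − 2.74) = 139000 m.

139000 m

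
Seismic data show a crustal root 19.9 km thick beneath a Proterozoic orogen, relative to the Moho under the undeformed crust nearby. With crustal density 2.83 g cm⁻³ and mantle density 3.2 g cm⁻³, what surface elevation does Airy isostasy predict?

Equating mass per unit area of the two columns: ρ_c h = (ρ_m − ρ_c) r.
h = r (ρ_m − ρ_c) / ρ_c = 19.9 km × (3.2 − 2.83) / 2.83 = 2.6 km.

2.6 km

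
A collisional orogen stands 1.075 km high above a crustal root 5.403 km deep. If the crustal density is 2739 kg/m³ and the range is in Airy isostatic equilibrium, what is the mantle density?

3280 kg/m³

Airy balance: ρ_c h = (ρ_m − ρ_c) r → ρ_m = ρ_c (1 + h/r).
ρ_m = 2739 × (1 + 1.075 km/5.403 km) = 3280 kg/m³.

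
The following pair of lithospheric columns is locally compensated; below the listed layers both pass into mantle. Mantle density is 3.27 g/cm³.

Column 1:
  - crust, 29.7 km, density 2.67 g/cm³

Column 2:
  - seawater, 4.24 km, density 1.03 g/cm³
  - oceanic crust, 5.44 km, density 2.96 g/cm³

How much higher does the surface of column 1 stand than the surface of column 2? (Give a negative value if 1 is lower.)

For any compensation level in the mantle, the mantle terms cancel and isostasy reduces to e = (Σt_1 − Σt_2) − (Σ(ρt)_1 − Σ(ρt)_2) / ρ_m.
Σt_1 = 29.7 km; Σt_2 = 9.68 km; Σ(ρt)_1 = 79.299; Σ(ρt)_2 = 20.4696 (in km·g/cm³).
e = (29.7 − 9.68) − (79.299 − 20.4696) / 3.27 = 2.03 km.

2.03 km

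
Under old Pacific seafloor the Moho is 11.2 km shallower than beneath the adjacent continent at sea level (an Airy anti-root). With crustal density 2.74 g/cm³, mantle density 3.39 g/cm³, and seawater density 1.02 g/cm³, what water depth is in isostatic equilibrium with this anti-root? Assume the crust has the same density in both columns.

Replacing a thickness d of crust by seawater at the top must be balanced by replacing crust with mantle at the base: d (ρ_c − ρ_w) = a (ρ_m − ρ_c).
d = a (ρ_m − ρ_c)/(ρ_c − ρ_w) = 11.2 km × 0.65/1.72 = 4.23 km.

4.23 km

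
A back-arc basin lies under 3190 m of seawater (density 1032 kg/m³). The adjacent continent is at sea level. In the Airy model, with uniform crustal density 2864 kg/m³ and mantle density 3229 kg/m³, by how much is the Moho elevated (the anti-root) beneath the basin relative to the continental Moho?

16000 m

Balancing pressure at the compensation depth: replacing crust with seawater at the top is compensated by replacing crust with mantle at the base: d (ρ_c − ρ_w) = a (ρ_m − ρ_c).
a = d (ρ_c − ρ_w)/(ρ_m − ρ_c) = 3190 m × 1832/365 = 16000 m.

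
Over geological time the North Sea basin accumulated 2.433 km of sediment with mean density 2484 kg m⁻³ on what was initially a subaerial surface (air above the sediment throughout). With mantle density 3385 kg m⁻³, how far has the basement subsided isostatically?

1.79 km

Subaerial load: s = t ρ_sed / ρ_m = 2.433 km × 2484/3385 = 1.79 km.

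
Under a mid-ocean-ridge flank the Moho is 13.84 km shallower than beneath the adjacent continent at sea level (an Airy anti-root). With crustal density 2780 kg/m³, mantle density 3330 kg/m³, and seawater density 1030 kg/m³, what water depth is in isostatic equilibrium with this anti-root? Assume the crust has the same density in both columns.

4.35 km

Replacing a thickness d of crust by seawater at the top must be balanced by replacing crust with mantle at the base: d (ρ_c − ρ_w) = a (ρ_m − ρ_c).
d = a (ρ_m − ρ_c)/(ρ_c − ρ_w) = 13.84 km × 550/1750 = 4.35 km.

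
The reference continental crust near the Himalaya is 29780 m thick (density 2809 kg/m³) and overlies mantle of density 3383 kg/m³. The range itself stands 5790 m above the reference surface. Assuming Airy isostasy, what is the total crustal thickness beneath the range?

63900 m

Root depth r = h ρ_c / (ρ_m − ρ_c) = 5790 m × 2809 / 574 = 28330 m.
Total thickness = T + h + r = 29780 m + 5790 m + 28330 m = 63900 m.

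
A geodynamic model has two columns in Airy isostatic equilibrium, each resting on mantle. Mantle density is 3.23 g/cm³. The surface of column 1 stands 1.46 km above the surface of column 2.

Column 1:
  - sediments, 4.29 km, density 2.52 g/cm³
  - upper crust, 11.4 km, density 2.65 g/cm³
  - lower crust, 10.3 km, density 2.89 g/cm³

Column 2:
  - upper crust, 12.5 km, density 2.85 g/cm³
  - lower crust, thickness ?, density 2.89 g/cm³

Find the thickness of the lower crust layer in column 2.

10.9 km

Take the compensation level at the base of the deeper column (depth z_c below the surface of column 1) and equate Σ ρ_i t_i down to z_c; mantle fills any gap and the z_c terms cancel.
Column 1: 4.29×2.52 + 11.4×2.65 + 10.3×2.89 + (z_c − 25.99)×3.23
Column 2: 1.46×0 + 12.5×2.85 + x×2.89 + (z_c − 1.46 − 12.5 − x)×3.23
The z_c×3.23 term appears on both sides and cancels. Collect the known terms of each column as K = Σ(ρt)_known − 3.23 × (depth of known layers): K_1 = 70.7878 − 3.23×25.99 = −13.1599; K_2 = 35.625 − 3.23×(1.46 + 12.5) = −9.4658.
Balance: K_1 = K_2 − x×(3.23 − 2.89), so x = (K_2 − K_1)/(3.23 − 2.89) = 3.6941/0.34 = 10.9 km.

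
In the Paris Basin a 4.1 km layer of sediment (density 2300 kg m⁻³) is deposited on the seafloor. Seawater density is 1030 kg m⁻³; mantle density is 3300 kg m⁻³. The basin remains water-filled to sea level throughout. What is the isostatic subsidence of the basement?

Submarine loading: the sediment displaces seawater, and the subsidence is in turn flooded, so s (ρ_m − ρ_w) = t (ρ_sed − ρ_w).
s = 4.1 km × (2300 − 1030) / (3300 − 1030) = 2.29 km.

2.29 km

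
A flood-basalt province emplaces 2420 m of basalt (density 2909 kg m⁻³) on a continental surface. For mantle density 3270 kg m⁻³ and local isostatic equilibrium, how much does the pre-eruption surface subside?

2150 m

Subaerial loading: s = t ρ_load / ρ_m.
s = 2420 m × 2909/3270 = 2150 m.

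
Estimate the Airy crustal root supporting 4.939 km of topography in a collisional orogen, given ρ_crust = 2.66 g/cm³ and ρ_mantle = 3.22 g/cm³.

23.5 km

In Airy isostatic equilibrium: the weight of the topography is balanced by the buoyancy of the root, ρ_c h = (ρ_m − ρ_c) r.
r = h · ρ_c / (ρ_m − ρ_c) = 4.939 km × 2.66 / (3.22 − 2.66) = 23.5 km.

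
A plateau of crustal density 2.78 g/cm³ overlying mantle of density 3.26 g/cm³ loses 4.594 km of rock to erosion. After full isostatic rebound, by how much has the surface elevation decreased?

0.676 km

Rebound u = e ρ_c/ρ_m = 4.594 km × 2.78/3.26 = 3.918 km.
Net surface drop = e − u = 4.594 km − 3.918 km = e (ρ_m − ρ_c)/ρ_m = 0.676 km.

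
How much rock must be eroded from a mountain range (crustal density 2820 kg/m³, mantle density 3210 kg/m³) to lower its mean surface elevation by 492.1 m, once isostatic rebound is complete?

Net drop Δ = e − u = e − e ρ_c/ρ_m = e (ρ_m − ρ_c)/ρ_m.
e = Δ ρ_m/(ρ_m − ρ_c) = 492.1 m × 3210/390 = 4050 m.

4050 m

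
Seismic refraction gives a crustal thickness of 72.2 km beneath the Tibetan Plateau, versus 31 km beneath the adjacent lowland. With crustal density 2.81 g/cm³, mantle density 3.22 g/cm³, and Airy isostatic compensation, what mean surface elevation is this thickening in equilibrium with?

Excess crust Δ = 72.2 km − 31 km = 41.2 km, split between elevation h and root r with h + r = Δ.
Airy balance ρ_c h = (ρ_m − ρ_c) r gives r = h ρ_c/(ρ_m − ρ_c), so h (1 + ρ_c/(ρ_m − ρ_c)) = Δ, i.e. h = Δ (ρ_m − ρ_c)/ρ_m.
h = 41.2 km × 0.41/3.22 = 5.25 km.

5.25 km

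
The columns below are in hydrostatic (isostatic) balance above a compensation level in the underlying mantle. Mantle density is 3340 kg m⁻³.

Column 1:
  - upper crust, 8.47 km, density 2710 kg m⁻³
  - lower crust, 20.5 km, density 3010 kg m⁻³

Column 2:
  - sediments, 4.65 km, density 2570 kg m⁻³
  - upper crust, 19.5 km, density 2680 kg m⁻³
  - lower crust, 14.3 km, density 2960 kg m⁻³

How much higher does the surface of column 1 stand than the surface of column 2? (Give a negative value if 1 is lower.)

−2.93 km

For any compensation level in the mantle, the mantle terms cancel and isostasy reduces to e = (Σt_1 − Σt_2) − (Σ(ρt)_1 − Σ(ρt)_2) / ρ_m.
Σt_1 = 28.97 km; Σt_2 = 38.45 km; Σ(ρt)_1 = 84658.7; Σ(ρt)_2 = 106538.5 (in km·kg m⁻³).
e = (28.97 − 38.45) − (84658.7 − 106538.5) / 3340 = −2.93 km.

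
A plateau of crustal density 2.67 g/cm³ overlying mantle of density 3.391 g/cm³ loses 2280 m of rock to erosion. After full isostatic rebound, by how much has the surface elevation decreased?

485 m

Rebound u = e ρ_c/ρ_m = 2280 m × 2.67/3.391 = 1795 m.
Net surface drop = e − u = 2280 m − 1795 m = e (ρ_m − ρ_c)/ρ_m = 485 m.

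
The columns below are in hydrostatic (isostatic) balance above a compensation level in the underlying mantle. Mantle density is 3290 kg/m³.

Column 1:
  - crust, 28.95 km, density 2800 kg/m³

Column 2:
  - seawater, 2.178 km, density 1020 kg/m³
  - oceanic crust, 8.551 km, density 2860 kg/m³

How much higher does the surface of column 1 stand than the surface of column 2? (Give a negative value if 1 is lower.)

For any compensation level in the mantle, the mantle terms cancel and isostasy reduces to e = (Σt_1 − Σt_2) − (Σ(ρt)_1 − Σ(ρt)_2) / ρ_m.
Σt_1 = 28.95 km; Σt_2 = 10.729 km; Σ(ρt)_1 = 81060; Σ(ρt)_2 = 26677.42 (in km·kg/m³).
e = (28.95 − 10.729) − (81060 − 26677.42) / 3290 = 1.69 km.

1.69 km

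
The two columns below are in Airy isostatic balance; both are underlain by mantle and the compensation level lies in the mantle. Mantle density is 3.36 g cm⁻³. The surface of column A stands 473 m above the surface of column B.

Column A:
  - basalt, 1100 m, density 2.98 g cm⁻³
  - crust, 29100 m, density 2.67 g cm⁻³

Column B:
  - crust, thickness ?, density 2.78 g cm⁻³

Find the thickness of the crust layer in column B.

Take the compensation level at the base of the deeper column (depth z_c below the surface of column A) and equate Σ ρ_i t_i down to z_c; mantle fills any gap and the z_c terms cancel.
Column A: 1100×2.98 + 29100×2.67 + (z_c − 30200)×3.36
Column B: 473×0 + x×2.78 + (z_c − 473 − 0 − x)×3.36
The z_c×3.36 term appears on both sides and cancels. Collect the known terms of each column as K = Σ(ρt)_known − 3.36 × (depth of known layers): K_A = 80975 − 3.36×30200 = −20497; K_B = 0 − 3.36×(473 + 0) = −1589.28.
Balance: K_A = K_B − x×(3.36 − 2.78), so x = (K_B − K_A)/(3.36 − 2.78) = 18907.7/0.58 = 32600 m.

32600 m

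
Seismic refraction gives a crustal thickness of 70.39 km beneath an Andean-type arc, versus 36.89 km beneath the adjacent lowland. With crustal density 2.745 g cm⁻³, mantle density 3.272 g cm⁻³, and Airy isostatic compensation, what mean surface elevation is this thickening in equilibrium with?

Excess crust Δ = 70.39 km − 36.89 km = 33.5 km, split between elevation h and root r with h + r = Δ.
Airy balance ρ_c h = (ρ_m − ρ_c) r gives r = h ρ_c/(ρ_m − ρ_c), so h (1 + ρ_c/(ρ_m − ρ_c)) = Δ, i.e. h = Δ (ρ_m − ρ_c)/ρ_m.
h = 33.5 km × 0.527/3.272 = 5.4 km.

5.4 km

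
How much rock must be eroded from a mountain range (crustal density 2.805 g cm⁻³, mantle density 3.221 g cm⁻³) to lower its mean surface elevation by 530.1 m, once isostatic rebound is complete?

Net drop Δ = e − u = e − e ρ_c/ρ_m = e (ρ_m − ρ_c)/ρ_m.
e = Δ ρ_m/(ρ_m − ρ_c) = 530.1 m × 3.221/0.416 = 4100 m.

4100 m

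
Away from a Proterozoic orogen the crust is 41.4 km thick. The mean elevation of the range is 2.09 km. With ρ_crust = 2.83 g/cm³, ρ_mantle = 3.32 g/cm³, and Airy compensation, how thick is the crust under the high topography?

Root depth r = h ρ_c / (ρ_m − ρ_c) = 2.09 km × 2.83 / 0.49 = 12.07 km.
Total thickness = T + h + r = 41.4 km + 2.09 km + 12.07 km = 55.6 km.

55.6 km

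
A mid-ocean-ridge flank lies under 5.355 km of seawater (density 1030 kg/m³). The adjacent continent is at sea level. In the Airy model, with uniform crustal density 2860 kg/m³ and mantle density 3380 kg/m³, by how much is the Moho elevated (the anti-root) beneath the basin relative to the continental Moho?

18.8 km

In Airy isostatic equilibrium: replacing crust with seawater at the top is compensated by replacing crust with mantle at the base: d (ρ_c − ρ_w) = a (ρ_m − ρ_c).
a = d (ρ_c − ρ_w)/(ρ_m − ρ_c) = 5.355 km × 1830/520 = 18.8 km.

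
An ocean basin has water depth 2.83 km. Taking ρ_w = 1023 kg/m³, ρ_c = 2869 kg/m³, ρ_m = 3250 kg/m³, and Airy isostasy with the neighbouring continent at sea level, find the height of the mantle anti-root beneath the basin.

Isostatic balance requires: replacing crust with seawater at the top is compensated by replacing crust with mantle at the base: d (ρ_c − ρ_w) = a (ρ_m − ρ_c).
a = d (ρ_c − ρ_w)/(ρ_m − ρ_c) = 2.83 km × 1846/381 = 13.7 km.

13.7 km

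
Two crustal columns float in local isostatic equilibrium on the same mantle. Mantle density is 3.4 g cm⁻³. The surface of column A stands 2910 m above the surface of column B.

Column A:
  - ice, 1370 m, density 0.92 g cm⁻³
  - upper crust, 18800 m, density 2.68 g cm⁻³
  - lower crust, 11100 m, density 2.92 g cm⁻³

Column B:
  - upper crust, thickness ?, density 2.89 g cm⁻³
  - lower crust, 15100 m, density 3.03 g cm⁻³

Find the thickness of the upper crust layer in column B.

Take the compensation level at the base of the deeper column (depth z_c below the surface of column A) and equate Σ ρ_i t_i down to z_c; mantle fills any gap and the z_c terms cancel.
Column A: 1370×0.92 + 18800×2.68 + 11100×2.92 + (z_c − 31270)×3.4
Column B: 2910×0 + x×2.89 + 15100×3.03 + (z_c − 2910 − 15100 − x)×3.4
The z_c×3.4 term appears on both sides and cancels. Collect the known terms of each column as K = Σ(ρt)_known − 3.4 × (depth of known layers): K_A = 84056.4 − 3.4×31270 = −22261.6; K_B = 45753 − 3.4×(2910 + 15100) = −15481.
Balance: K_A = K_B − x×(3.4 − 2.89), so x = (K_B − K_A)/(3.4 − 2.89) = 6780.6/0.51 = 13300 m.

13300 m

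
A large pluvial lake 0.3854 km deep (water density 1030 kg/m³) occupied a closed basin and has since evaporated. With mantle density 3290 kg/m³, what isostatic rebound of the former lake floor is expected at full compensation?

0.121 km

u = d ρ_w/ρ_m = 0.3854 km × 1030/3290 = 0.121 km.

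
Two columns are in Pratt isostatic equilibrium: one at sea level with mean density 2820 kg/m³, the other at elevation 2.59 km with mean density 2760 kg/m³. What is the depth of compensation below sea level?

119 km

ρ_ref D = ρ (D + h) → D (ρ_ref − ρ) = ρ h.
D = ρ h/(ρ_ref − ρ) = 2760 × 2.59 km/(2820 − 2760) = 119 km.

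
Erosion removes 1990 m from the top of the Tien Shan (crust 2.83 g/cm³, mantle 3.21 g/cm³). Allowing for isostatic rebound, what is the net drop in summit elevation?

Rebound u = e ρ_c/ρ_m = 1990 m × 2.83/3.21 = 1754 m.
Net surface drop = e − u = 1990 m − 1754 m = e (ρ_m − ρ_c)/ρ_m = 236 m.

236 m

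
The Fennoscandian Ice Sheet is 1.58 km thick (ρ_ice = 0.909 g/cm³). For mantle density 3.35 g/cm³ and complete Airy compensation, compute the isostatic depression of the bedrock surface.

In Airy isostatic equilibrium: the ice load ρ_ice t is balanced by mantle displaced below, ρ_m s.
s = t ρ_ice / ρ_m = 1.58 km × 0.909/3.35 = 0.429 km.

0.429 km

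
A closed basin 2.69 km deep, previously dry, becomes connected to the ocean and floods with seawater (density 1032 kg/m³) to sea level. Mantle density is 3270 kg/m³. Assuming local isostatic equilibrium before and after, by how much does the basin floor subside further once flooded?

After flooding the water column is d + s deep. Its weight must equal the weight of mantle displaced by the extra subsidence s: (d + s) ρ_w = s ρ_m.
s = d ρ_w / (ρ_m − ρ_w) = 2.69 km × 1032/(3270 − 1032) = 1.24 km.

1.24 km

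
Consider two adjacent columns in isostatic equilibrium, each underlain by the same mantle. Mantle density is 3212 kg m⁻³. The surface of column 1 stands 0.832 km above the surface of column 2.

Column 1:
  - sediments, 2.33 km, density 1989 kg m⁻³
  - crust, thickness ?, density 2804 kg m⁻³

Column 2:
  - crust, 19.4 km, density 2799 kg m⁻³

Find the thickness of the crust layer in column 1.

Take the compensation level at the base of the deeper column (depth z_c below the surface of column 1) and equate Σ ρ_i t_i down to z_c; mantle fills any gap and the z_c terms cancel.
Column 1: 2.33×1989 + x×2804 + (z_c − 2.33 − x)×3212
Column 2: 0.832×0 + 19.4×2799 + (z_c − 0.832 − 19.4)×3212
The z_c×3212 term appears on both sides and cancels. Collect the known terms of each column as K = Σ(ρt)_known − 3212 × (depth of known layers): K_1 = 4634.37 − 3212×2.33 = −2849.59; K_2 = 54300.6 − 3212×(0.832 + 19.4) = −10684.584.
Balance: K_1 − x×(3212 − 2804) = K_2, so x = (K_1 − K_2)/(3212 − 2804) = 7834.99/408 = 19.2 km.

19.2 km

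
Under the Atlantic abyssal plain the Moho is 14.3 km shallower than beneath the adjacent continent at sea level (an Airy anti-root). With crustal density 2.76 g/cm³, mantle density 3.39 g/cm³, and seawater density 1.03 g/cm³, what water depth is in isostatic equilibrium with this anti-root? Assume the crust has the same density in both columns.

5.21 km

Replacing a thickness d of crust by seawater at the top must be balanced by replacing crust with mantle at the base: d (ρ_c − ρ_w) = a (ρ_m − ρ_c).
d = a (ρ_m − ρ_c)/(ρ_c − ρ_w) = 14.3 km × 0.63/1.73 = 5.21 km.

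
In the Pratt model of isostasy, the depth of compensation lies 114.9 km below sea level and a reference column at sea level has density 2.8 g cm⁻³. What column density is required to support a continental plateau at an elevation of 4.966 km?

2.68 g cm⁻³

Pratt balance: ρ_ref D = ρ (D + h).
ρ = ρ_ref D/(D + h) = 2.8 × 114.9 km/(114.9 km + 4.966 km) = 2.68 g cm⁻³.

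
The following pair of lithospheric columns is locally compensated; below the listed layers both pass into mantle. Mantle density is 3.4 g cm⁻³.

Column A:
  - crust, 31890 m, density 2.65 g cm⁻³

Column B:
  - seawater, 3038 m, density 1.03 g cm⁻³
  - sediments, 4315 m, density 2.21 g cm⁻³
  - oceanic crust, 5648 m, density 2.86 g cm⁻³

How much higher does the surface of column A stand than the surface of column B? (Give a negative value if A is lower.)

For any compensation level in the mantle, the mantle terms cancel and isostasy reduces to e = (Σt_A − Σt_B) − (Σ(ρt)_A − Σ(ρt)_B) / ρ_m.
Σt_A = 31890 m; Σt_B = 13001 m; Σ(ρt)_A = 84508.5; Σ(ρt)_B = 28818.57 (in m·g cm⁻³).
e = (31890 − 13001) − (84508.5 − 28818.57) / 3.4 = 2510 m.

2510 m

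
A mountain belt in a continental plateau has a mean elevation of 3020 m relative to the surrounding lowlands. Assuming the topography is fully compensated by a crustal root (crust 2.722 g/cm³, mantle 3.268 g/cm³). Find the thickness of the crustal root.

15100 m

Equating mass per unit area of the two columns: the weight of the topography is balanced by the buoyancy of the root, ρ_c h = (ρ_m − ρ_c) r.
r = h · ρ_c / (ρ_m − ρ_c) = 3020 m × 2.722 / (3.268 − 2.722) = 15100 m.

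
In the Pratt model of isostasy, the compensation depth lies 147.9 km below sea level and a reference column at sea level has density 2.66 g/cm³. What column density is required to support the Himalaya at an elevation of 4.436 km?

Pratt balance: ρ_ref D = ρ (D + h).
ρ = ρ_ref D/(D + h) = 2.66 × 147.9 km/(147.9 km + 4.436 km) = 2.58 g/cm³.

2.58 g/cm³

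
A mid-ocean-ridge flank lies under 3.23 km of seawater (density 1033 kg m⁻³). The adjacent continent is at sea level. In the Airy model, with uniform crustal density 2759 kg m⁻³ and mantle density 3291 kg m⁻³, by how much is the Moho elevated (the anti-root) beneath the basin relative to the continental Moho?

10.5 km

In Airy isostatic equilibrium: replacing crust with seawater at the top is compensated by replacing crust with mantle at the base: d (ρ_c − ρ_w) = a (ρ_m − ρ_c).
a = d (ρ_c − ρ_w)/(ρ_m − ρ_c) = 3.23 km × 1726/532 = 10.5 km.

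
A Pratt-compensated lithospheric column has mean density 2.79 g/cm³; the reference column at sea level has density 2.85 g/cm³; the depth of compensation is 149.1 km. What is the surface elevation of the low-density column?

ρ_ref D = ρ (D + h) → h = D (ρ_ref − ρ)/ρ.
h = 149.1 km × (2.85 − 2.79)/2.79 = 3.21 km.

3.21 km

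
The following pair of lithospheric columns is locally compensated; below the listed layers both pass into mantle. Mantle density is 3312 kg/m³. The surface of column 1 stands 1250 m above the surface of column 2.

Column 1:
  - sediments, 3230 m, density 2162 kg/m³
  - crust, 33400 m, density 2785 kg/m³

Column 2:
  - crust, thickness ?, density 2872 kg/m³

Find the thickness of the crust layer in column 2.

Take the compensation level at the base of the deeper column (depth z_c below the surface of column 1) and equate Σ ρ_i t_i down to z_c; mantle fills any gap and the z_c terms cancel.
Column 1: 3230×2162 + 33400×2785 + (z_c − 36630)×3312
Column 2: 1250×0 + x×2872 + (z_c − 1250 − 0 − x)×3312
The z_c×3312 term appears on both sides and cancels. Collect the known terms of each column as K = Σ(ρt)_known − 3312 × (depth of known layers): K_1 = 100002260 − 3312×36630 = −21316300; K_2 = 0 − 3312×(1250 + 0) = −4140000.
Balance: K_1 = K_2 − x×(3312 − 2872), so x = (K_2 − K_1)/(3312 − 2872) = 17176300/440 = 39000 m.

39000 m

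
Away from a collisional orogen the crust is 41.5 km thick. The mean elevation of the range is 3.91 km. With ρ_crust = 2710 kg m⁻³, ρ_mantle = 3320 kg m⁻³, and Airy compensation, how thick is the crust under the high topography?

Root depth r = h ρ_c / (ρ_m − ρ_c) = 3.91 km × 2710 / 610 = 17.37 km.
Total thickness = T + h + r = 41.5 km + 3.91 km + 17.37 km = 62.8 km.

62.8 km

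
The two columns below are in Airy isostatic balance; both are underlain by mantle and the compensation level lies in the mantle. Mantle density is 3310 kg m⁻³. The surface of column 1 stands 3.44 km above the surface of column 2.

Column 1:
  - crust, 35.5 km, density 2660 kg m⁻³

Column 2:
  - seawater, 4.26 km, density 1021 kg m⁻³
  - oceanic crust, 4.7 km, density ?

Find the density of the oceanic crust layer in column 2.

2900 kg m⁻³

Take the compensation level at the base of the deeper column (depth z_c below the surface of column 1) and equate Σ ρ_i t_i down to z_c; mantle fills any gap and the z_c terms cancel.
Column 1: 35.5×2660 + (z_c − 35.5)×3310
Column 2: 3.44×0 + 4.26×1021 + 4.7×ρ + (z_c − 3.44 − 8.96)×3310
The z_c×3310 term appears on both sides and cancels. Collect the known terms of each column as K = Σ(ρt)_known − 3310 × (depth of known layers): K_1 = 94430 − 3310×35.5 = −23075; K_2 = 4349.46 − 3310×(3.44 + 8.96) = −36694.54.
Balance: K_1 = K_2 + 4.7×ρ, so ρ = (K_1 − K_2)/4.7 = 13619.5/4.7 = 2900 kg m⁻³.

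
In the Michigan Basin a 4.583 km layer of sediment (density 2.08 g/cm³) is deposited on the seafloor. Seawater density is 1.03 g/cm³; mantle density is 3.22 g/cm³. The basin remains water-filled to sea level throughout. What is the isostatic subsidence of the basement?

Submarine loading: the sediment displaces seawater, and the subsidence is in turn flooded, so s (ρ_m − ρ_w) = t (ρ_sed − ρ_w).
s = 4.583 km × (2.08 − 1.03) / (3.22 − 1.03) = 2.2 km.

2.2 km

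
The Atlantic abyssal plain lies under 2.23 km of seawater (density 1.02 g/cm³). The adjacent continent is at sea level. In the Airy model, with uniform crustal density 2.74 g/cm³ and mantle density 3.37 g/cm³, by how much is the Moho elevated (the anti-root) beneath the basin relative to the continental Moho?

Equating mass per unit area of the two columns: replacing crust with seawater at the top is compensated by replacing crust with mantle at the base: d (ρ_c − ρ_w) = a (ρ_m − ρ_c).
a = d (ρ_c − ρ_w)/(ρ_m − ρ_c) = 2.23 km × 1.72/0.63 = 6.09 km.

6.09 km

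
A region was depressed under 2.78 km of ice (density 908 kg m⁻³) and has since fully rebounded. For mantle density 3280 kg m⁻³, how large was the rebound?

0.77 km

Removing the load lets mantle flow back in; uplift u satisfies ρ_ice t = ρ_m u.
u = t ρ_ice/ρ_m = 2.78 km × 908/3280 = 0.77 km.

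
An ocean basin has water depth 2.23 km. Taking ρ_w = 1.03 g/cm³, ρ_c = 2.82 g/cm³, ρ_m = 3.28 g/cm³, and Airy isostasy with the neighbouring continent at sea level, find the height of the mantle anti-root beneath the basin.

8.68 km

Equating mass per unit area of the two columns: replacing crust with seawater at the top is compensated by replacing crust with mantle at the base: d (ρ_c − ρ_w) = a (ρ_m − ρ_c).
a = d (ρ_c − ρ_w)/(ρ_m − ρ_c) = 2.23 km × 1.79/0.46 = 8.68 km.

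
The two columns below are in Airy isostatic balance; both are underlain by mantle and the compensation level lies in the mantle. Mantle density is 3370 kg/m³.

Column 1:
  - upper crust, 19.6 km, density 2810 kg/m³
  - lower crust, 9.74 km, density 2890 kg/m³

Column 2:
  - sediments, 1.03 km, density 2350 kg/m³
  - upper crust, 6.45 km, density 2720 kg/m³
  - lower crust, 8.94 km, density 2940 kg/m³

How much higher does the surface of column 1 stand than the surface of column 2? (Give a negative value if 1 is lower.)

For any compensation level in the mantle, the mantle terms cancel and isostasy reduces to e = (Σt_1 − Σt_2) − (Σ(ρt)_1 − Σ(ρt)_2) / ρ_m.
Σt_1 = 29.34 km; Σt_2 = 16.42 km; Σ(ρt)_1 = 83224.6; Σ(ρt)_2 = 46248.1 (in km·kg/m³).
e = (29.34 − 16.42) − (83224.6 − 46248.1) / 3370 = 1.95 km.

1.95 km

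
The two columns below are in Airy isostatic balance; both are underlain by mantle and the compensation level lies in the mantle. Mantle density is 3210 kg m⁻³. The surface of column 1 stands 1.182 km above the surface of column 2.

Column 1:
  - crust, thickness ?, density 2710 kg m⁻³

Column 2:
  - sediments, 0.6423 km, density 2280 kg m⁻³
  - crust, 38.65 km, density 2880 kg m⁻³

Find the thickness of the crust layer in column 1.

34.3 km

Take the compensation level at the base of the deeper column (depth z_c below the surface of column 1) and equate Σ ρ_i t_i down to z_c; mantle fills any gap and the z_c terms cancel.
Column 1: x×2710 + (z_c − 0 − x)×3210
Column 2: 1.182×0 + 0.6423×2280 + 38.65×2880 + (z_c − 1.182 − 39.2923)×3210
The z_c×3210 term appears on both sides and cancels. Collect the known terms of each column as K = Σ(ρt)_known − 3210 × (depth of known layers): K_1 = 0 − 3210×0 = 0; K_2 = 112776.444 − 3210×(1.182 + 39.2923) = −17146.059.
Balance: K_1 − x×(3210 − 2710) = K_2, so x = (K_1 − K_2)/(3210 − 2710) = 17146.1/500 = 34.3 km.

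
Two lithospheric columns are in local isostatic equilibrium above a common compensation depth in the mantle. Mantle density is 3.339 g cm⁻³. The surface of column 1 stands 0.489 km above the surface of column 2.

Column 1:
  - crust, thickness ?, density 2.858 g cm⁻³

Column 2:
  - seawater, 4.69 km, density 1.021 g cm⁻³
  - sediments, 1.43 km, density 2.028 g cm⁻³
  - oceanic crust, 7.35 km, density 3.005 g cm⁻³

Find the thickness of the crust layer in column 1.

Take the compensation level at the base of the deeper column (depth z_c below the surface of column 1) and equate Σ ρ_i t_i down to z_c; mantle fills any gap and the z_c terms cancel.
Column 1: x×2.858 + (z_c − 0 − x)×3.339
Column 2: 0.489×0 + 4.69×1.021 + 1.43×2.028 + 7.35×3.005 + (z_c − 0.489 − 13.47)×3.339
The z_c×3.339 term appears on both sides and cancels. Collect the known terms of each column as K = Σ(ρt)_known − 3.339 × (depth of known layers): K_1 = 0 − 3.339×0 = 0; K_2 = 29.77528 − 3.339×(0.489 + 13.47) = −16.833821.
Balance: K_1 − x×(3.339 − 2.858) = K_2, so x = (K_1 − K_2)/(3.339 − 2.858) = 16.8338/0.481 = 35 km.

35 km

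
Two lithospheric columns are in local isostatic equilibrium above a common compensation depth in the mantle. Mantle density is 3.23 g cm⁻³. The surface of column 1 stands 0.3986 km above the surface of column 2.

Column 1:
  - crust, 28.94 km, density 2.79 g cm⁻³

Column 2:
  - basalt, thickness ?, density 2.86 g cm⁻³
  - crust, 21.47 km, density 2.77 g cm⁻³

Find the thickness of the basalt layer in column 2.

4.24 km

Take the compensation level at the base of the deeper column (depth z_c below the surface of column 1) and equate Σ ρ_i t_i down to z_c; mantle fills any gap and the z_c terms cancel.
Column 1: 28.94×2.79 + (z_c − 28.94)×3.23
Column 2: 0.3986×0 + x×2.86 + 21.47×2.77 + (z_c − 0.3986 − 21.47 − x)×3.23
The z_c×3.23 term appears on both sides and cancels. Collect the known terms of each column as K = Σ(ρt)_known − 3.23 × (depth of known layers): K_1 = 80.7426 − 3.23×28.94 = −12.7336; K_2 = 59.4719 − 3.23×(0.3986 + 21.47) = −11.163678.
Balance: K_1 = K_2 − x×(3.23 − 2.86), so x = (K_2 − K_1)/(3.23 − 2.86) = 1.56992/0.37 = 4.24 km.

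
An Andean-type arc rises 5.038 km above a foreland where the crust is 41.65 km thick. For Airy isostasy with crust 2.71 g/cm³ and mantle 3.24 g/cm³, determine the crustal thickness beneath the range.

72.4 km

Root depth r = h ρ_c / (ρ_m − ρ_c) = 5.038 km × 2.71 / 0.53 = 25.76 km.
Total thickness = T + h + r = 41.65 km + 5.038 km + 25.76 km = 72.4 km.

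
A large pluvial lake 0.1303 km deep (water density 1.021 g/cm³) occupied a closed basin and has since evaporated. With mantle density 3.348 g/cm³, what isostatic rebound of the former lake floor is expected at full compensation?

u = d ρ_w/ρ_m = 0.1303 km × 1.021/3.348 = 0.0397 km.

0.0397 km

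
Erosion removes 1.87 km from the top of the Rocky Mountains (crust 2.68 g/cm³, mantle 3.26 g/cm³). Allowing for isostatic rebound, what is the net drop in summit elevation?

Rebound u = e ρ_c/ρ_m = 1.87 km × 2.68/3.26 = 1.537 km.
Net surface drop = e − u = 1.87 km − 1.537 km = e (ρ_m − ρ_c)/ρ_m = 0.333 km.

0.333 km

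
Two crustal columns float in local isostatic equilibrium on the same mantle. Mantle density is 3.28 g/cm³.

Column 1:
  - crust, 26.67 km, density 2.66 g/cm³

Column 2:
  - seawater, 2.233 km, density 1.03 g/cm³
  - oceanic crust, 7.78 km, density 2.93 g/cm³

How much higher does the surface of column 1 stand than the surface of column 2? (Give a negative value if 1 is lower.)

2.68 km

For any compensation level in the mantle, the mantle terms cancel and isostasy reduces to e = (Σt_1 − Σt_2) − (Σ(ρt)_1 − Σ(ρt)_2) / ρ_m.
Σt_1 = 26.67 km; Σt_2 = 10.013 km; Σ(ρt)_1 = 70.9422; Σ(ρt)_2 = 25.09539 (in km·g/cm³).
e = (26.67 − 10.013) − (70.9422 − 25.09539) / 3.28 = 2.68 km.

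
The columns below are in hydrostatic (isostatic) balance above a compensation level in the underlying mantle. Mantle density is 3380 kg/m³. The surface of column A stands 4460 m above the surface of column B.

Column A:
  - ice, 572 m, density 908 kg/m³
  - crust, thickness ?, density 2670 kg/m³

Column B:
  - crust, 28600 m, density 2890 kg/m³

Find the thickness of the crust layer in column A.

Take the compensation level at the base of the deeper column (depth z_c below the surface of column A) and equate Σ ρ_i t_i down to z_c; mantle fills any gap and the z_c terms cancel.
Column A: 572×908 + x×2670 + (z_c − 572 − x)×3380
Column B: 4460×0 + 28600×2890 + (z_c − 4460 − 28600)×3380
The z_c×3380 term appears on both sides and cancels. Collect the known terms of each column as K = Σ(ρt)_known − 3380 × (depth of known layers): K_A = 519376 − 3380×572 = −1413984; K_B = 82654000 − 3380×(4460 + 28600) = −29088800.
Balance: K_A − x×(3380 − 2670) = K_B, so x = (K_A − K_B)/(3380 − 2670) = 27674800/710 = 39000 m.

39000 m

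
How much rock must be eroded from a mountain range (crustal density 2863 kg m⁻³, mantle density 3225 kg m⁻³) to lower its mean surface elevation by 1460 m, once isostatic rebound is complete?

13000 m

Net drop Δ = e − u = e − e ρ_c/ρ_m = e (ρ_m − ρ_c)/ρ_m.
e = Δ ρ_m/(ρ_m − ρ_c) = 1460 m × 3225/362 = 13000 m.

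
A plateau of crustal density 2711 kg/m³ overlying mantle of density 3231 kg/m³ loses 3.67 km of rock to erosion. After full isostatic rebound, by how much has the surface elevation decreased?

Rebound u = e ρ_c/ρ_m = 3.67 km × 2711/3231 = 3.079 km.
Net surface drop = e − u = 3.67 km − 3.079 km = e (ρ_m − ρ_c)/ρ_m = 0.591 km.

0.591 km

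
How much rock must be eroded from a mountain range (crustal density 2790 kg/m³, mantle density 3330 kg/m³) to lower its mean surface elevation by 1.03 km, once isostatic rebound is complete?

Net drop Δ = e − u = e − e ρ_c/ρ_m = e (ρ_m − ρ_c)/ρ_m.
e = Δ ρ_m/(ρ_m − ρ_c) = 1.03 km × 3330/540 = 6.35 km.

6.35 km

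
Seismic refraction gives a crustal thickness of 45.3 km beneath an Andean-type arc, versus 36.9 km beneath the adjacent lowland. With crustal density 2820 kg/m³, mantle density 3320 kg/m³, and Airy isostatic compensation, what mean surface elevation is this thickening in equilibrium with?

Excess crust Δ = 45.3 km − 36.9 km = 8.4 km, split between elevation h and root r with h + r = Δ.
Airy balance ρ_c h = (ρ_m − ρ_c) r gives r = h ρ_c/(ρ_m − ρ_c), so h (1 + ρ_c/(ρ_m − ρ_c)) = Δ, i.e. h = Δ (ρ_m − ρ_c)/ρ_m.
h = 8.4 km × 500/3320 = 1.27 km.

1.27 km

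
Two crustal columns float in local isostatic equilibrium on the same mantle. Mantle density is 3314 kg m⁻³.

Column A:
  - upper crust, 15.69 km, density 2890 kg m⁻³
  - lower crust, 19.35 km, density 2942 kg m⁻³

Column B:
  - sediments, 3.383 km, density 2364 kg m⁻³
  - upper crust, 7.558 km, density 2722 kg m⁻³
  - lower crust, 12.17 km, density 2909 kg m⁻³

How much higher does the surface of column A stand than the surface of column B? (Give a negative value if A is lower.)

0.372 km

For any compensation level in the mantle, the mantle terms cancel and isostasy reduces to e = (Σt_A − Σt_B) − (Σ(ρt)_A − Σ(ρt)_B) / ρ_m.
Σt_A = 35.04 km; Σt_B = 23.111 km; Σ(ρt)_A = 102271.8; Σ(ρt)_B = 63972.818 (in km·kg m⁻³).
e = (35.04 − 23.111) − (102271.8 − 63972.818) / 3314 = 0.372 km.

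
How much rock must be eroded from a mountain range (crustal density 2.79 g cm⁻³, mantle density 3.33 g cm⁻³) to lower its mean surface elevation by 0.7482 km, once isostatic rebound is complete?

4.61 km

Net drop Δ = e − u = e − e ρ_c/ρ_m = e (ρ_m − ρ_c)/ρ_m.
e = Δ ρ_m/(ρ_m − ρ_c) = 0.7482 km × 3.33/0.54 = 4.61 km.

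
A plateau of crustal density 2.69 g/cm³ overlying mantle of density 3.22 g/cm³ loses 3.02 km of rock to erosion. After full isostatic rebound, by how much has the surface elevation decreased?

0.497 km

Rebound u = e ρ_c/ρ_m = 3.02 km × 2.69/3.22 = 2.523 km.
Net surface drop = e − u = 3.02 km − 2.523 km = e (ρ_m − ρ_c)/ρ_m = 0.497 km.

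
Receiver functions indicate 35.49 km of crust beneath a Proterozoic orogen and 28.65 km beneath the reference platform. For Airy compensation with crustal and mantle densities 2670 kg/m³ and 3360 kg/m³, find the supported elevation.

Excess crust Δ = 35.49 km − 28.65 km = 6.84 km, split between elevation h and root r with h + r = Δ.
Airy balance ρ_c h = (ρ_m − ρ_c) r gives r = h ρ_c/(ρ_m − ρ_c), so h (1 + ρ_c/(ρ_m − ρ_c)) = Δ, i.e. h = Δ (ρ_m − ρ_c)/ρ_m.
h = 6.84 km × 690/3360 = 1.4 km.

1.4 km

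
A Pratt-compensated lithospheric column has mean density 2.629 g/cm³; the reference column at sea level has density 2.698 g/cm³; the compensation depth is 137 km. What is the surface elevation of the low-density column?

ρ_ref D = ρ (D + h) → h = D (ρ_ref − ρ)/ρ.
h = 137 km × (2.698 − 2.629)/2.629 = 3.6 km.

3.6 km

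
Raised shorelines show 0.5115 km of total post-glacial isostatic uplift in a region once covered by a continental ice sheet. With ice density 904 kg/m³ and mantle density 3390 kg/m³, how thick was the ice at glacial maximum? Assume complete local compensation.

1.92 km

u = t ρ_ice/ρ_m → t = u ρ_m/ρ_ice = 0.5115 km × 3390/904 = 1.92 km.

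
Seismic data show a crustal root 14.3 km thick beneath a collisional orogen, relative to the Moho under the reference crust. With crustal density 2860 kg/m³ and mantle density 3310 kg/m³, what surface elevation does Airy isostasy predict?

Balancing pressure at the compensation depth: ρ_c h = (ρ_m − ρ_c) r.
h = r (ρ_m − ρ_c) / ρ_c = 14.3 km × (3310 − 2860) / 2860 = 2.25 km.

2.25 km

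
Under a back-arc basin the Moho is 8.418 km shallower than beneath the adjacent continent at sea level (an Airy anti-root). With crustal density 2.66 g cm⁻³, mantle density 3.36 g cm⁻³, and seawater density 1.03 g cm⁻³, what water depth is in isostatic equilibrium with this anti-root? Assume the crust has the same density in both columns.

3.62 km

Replacing a thickness d of crust by seawater at the top must be balanced by replacing crust with mantle at the base: d (ρ_c − ρ_w) = a (ρ_m − ρ_c).
d = a (ρ_m − ρ_c)/(ρ_c − ρ_w) = 8.418 km × 0.7/1.63 = 3.62 km.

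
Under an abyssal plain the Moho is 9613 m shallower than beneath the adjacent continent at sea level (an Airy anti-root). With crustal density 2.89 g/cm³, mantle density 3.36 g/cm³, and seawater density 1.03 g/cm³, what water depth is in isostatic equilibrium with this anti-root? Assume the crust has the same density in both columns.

2430 m

Replacing a thickness d of crust by seawater at the top must be balanced by replacing crust with mantle at the base: d (ρ_c − ρ_w) = a (ρ_m − ρ_c).
d = a (ρ_m − ρ_c)/(ρ_c − ρ_w) = 9613 m × 0.47/1.86 = 2430 m.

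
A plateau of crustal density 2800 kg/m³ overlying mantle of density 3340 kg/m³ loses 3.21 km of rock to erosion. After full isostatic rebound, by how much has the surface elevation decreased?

Rebound u = e ρ_c/ρ_m = 3.21 km × 2800/3340 = 2.691 km.
Net surface drop = e − u = 3.21 km − 2.691 km = e (ρ_m − ρ_c)/ρ_m = 0.519 km.

0.519 km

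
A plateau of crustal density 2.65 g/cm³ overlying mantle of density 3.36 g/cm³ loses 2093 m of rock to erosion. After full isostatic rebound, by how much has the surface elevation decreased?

442 m

Rebound u = e ρ_c/ρ_m = 2093 m × 2.65/3.36 = 1651 m.
Net surface drop = e − u = 2093 m − 1651 m = e (ρ_m − ρ_c)/ρ_m = 442 m.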